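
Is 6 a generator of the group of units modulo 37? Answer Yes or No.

φ(37) = 37 − 1 = 36 = 2^2 · 3^2.
Test 6^(36/q) mod 37 for each prime factor q of 36:
6^18 ≡ 36 (mod 37)  [q = 2: ≢ 1 ✓]
6^12 ≡ 1 (mod 37)  [q = 3: ≡ 1 ✗]
6^12 ≡ 1 shows ord(6) | 12, strictly less than φ(37); not a primitive root.

No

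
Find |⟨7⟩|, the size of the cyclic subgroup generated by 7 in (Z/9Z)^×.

The order of 7 must divide φ(9) = φ(3^2) = 3·(3−1) = 6 = 2 · 3.
Divisors of 6: 1, 2, 3, 6.
Compute 7^d (mod 9) for the divisors d until we hit 1:
7^1 ≡ 7
7^2 ≡ 4
7^3 ≡ 1
So ord_9(7) = 3.

3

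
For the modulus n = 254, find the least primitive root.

3

φ(254) = φ(2)·φ(127) = 1·126 = 126 = 2 · 3^2 · 7.
Test candidates g = 2, 3, … against the prime factors q ∈ {2, 3, 7} of φ(254): g is a generator iff g^(126/q) ≢ 1 for every such q.
g = 2: gcd(2, 254) = 2 > 1, not a unit — skip.
g = 3: 3^63 ≡ 253; 3^42 ≡ 107; 3^18 ≡ 131 — none is 1, so 3 is a primitive root.
So 3 is the smallest generator of (Z/254Z)^×.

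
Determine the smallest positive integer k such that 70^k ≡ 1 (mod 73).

12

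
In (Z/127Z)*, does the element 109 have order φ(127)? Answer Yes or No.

φ(127) = 127 − 1 = 126 = 2 · 3^2 · 7.
109 is a primitive root mod 127 iff 109^(φ(127)/q) ≢ 1 for every prime q | φ(127), i.e. q ∈ {2, 3, 7}.
109^63 ≡ 126 (mod 127)  [q = 2: ≢ 1 ✓]
109^42 ≡ 19 (mod 127)  [q = 3: ≢ 1 ✓]
109^18 ≡ 2 (mod 127)  [q = 7: ≢ 1 ✓]
Every test exponent gives a nontrivial residue, hence 109 generates the full group.

Yes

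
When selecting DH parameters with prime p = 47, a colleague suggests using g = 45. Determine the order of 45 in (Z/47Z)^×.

46

Since 45 ∈ (Z/47Z)^×, its order divides φ(47) = 47 − 1 = 46 = 2 · 23.
Divisors of 46: 1, 2, 23, 46.
Test each divisor d:
45^1 ≡ 45
45^2 ≡ 4
45^23 ≡ 46
45^46 ≡ 1
Hence ord(45) = 46.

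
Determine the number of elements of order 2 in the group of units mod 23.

φ(23) = 23 − 1 = 22 = 2 · 11.
(Z/23Z)^× is cyclic (|G| = 22); a cyclic group of order m has exactly φ(d) elements of each order d | m, and none otherwise.
2 | 22, and φ(2) = 2 − 1 = 1.

1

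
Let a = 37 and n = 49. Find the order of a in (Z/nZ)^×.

21

ord(37) | φ(49) = φ(7^2) = 7·(7−1) = 42 = 2 · 3 · 7.
Divisors of 42: 1, 2, 3, 6, 7, 14, 21, 42.
Evaluate successive powers at the divisors of 42:
37^1 ≡ 37
37^2 ≡ 46
37^3 ≡ 36
37^6 ≡ 22
37^7 ≡ 30
37^14 ≡ 18
37^21 ≡ 1
So ord_49(37) = 21.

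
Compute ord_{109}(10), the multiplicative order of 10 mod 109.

ord(10) | φ(109) = 109 − 1 = 108 = 2^2 · 3^3.
Divisors of 108: 1, 2, 3, 4, 6, 9, 12, 18, 27, 36, 54, 108.
Test each divisor d:
10^1 ≡ 10
10^2 ≡ 100
10^3 ≡ 19
10^4 ≡ 81
10^6 ≡ 34
10^9 ≡ 101
10^12 ≡ 66
10^18 ≡ 64
10^27 ≡ 33
10^36 ≡ 63
10^54 ≡ 108
10^108 ≡ 1
Hence ord(10) = 108.

108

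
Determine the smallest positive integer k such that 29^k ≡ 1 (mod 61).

By Lagrange's theorem, ord_61(29) divides φ(61) = 61 − 1 = 60 = 2^2 · 3 · 5.
Divisors of 60: 1, 2, 3, 4, 5, 6, 10, 12, 15, 20, 30, 60.
Compute 29^d (mod 61) for the divisors d until we hit 1:
29^1 ≡ 29 (mod 61)
29^2 ≡ 48 (mod 61)
29^3 ≡ 50 (mod 61)
29^4 ≡ 47 (mod 61)
29^5 ≡ 21 (mod 61)
29^6 ≡ 60 (mod 61)
29^10 ≡ 14 (mod 61)
29^12 ≡ 1 (mod 61) ✓
So ord_61(29) = 12.

12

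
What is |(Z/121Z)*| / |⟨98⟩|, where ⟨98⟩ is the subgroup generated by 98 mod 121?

5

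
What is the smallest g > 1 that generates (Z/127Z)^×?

3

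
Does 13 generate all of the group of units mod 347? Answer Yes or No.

φ(347) = 347 − 1 = 346 = 2 · 173.
An element g generates (Z/347Z)^× iff g^(346/q) ≢ 1 (mod 347) for each prime q ∈ {2, 173}.
13^173 ≡ 1 (mod 347)  [q = 2: ≡ 1 ✗]
13^2 ≡ 169 (mod 347)  [q = 173: ≢ 1 ✓]
13^173 ≡ 1 shows ord(13) | 173, strictly less than φ(347); not a primitive root.

No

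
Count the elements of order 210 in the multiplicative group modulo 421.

48

φ(421) = 421 − 1 = 420 = 2^2 · 3 · 5 · 7.
(Z/421Z)^× is cyclic (|G| = 420); a cyclic group of order m has exactly φ(d) elements of each order d | m, and none otherwise.
210 = 2 · 3 · 5 · 7 divides 420, and φ(210) = 48.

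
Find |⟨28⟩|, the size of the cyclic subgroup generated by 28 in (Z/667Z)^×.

22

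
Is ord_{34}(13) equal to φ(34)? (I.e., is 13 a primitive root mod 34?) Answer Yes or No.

φ(34) = φ(2)·φ(17) = 1·16 = 16 = 2^4.
An element g generates (Z/34Z)^× iff g^(16/q) ≢ 1 (mod 34) for each prime q ∈ {2}.
13^8 ≡ 1 (mod 34)  [q = 2: ≡ 1 ✗]
13^8 ≡ 1 shows ord(13) | 8, strictly less than φ(34); not a primitive root.

No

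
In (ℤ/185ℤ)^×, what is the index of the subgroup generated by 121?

ord(121) | φ(185) = φ(5·37) = (5−1)·(37−1) = 4·36 = 144 = 2^4 · 3^2.
Divisors of 144: 1, 2, 3, 4, 6, 8, 9, 12, 16, 18, 24, 36, 48, 72, 144.
Evaluate successive powers at the divisors of 144:
121^1 ≡ 121 (mod 185)
121^2 ≡ 26 (mod 185)
121^3 ≡ 1 (mod 185) ✓
Thus |⟨121⟩| = ord(121) = 3.
Index = |(Z/185Z)^×| / |⟨121⟩| = 144 / 3 = 48.

48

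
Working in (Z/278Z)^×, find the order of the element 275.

69

The order of 275 must divide φ(278) = φ(2)·φ(139) = 1·138 = 138 = 2 · 3 · 23.
Divisors of 138: 1, 2, 3, 6, 23, 46, 69, 138.
Check 275^d mod 278 for each divisor in increasing order:
275^1 ≡ 275 (mod 278)
275^2 ≡ 9 (mod 278)
275^3 ≡ 251 (mod 278)
275^6 ≡ 173 (mod 278)
275^23 ≡ 235 (mod 278)
275^46 ≡ 181 (mod 278)
275^69 ≡ 1 (mod 278) ✓
The smallest such exponent is 69, so the order of 275 is 69.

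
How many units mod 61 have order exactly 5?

φ(61) = 61 − 1 = 60 = 2^2 · 3 · 5.
Since (Z/61Z)^× is cyclic of order 60, the number of elements of order d is φ(d) when d | 60 and 0 otherwise.
5 | 60, and φ(5) = 5 − 1 = 4.

4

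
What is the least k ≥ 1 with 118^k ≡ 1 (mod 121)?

The order of 118 must divide φ(121) = φ(11^2) = 11·(11−1) = 110 = 2 · 5 · 11.
Divisors of 110: 1, 2, 5, 10, 11, 22, 55, 110.
Check 118^d mod 121 for each divisor in increasing order:
118^1 ≡ 118 (mod 121)
118^2 ≡ 9 (mod 121)
118^5 ≡ 120 (mod 121)
118^10 ≡ 1 (mod 121) ✓
The smallest such exponent is 10, so the order of 118 is 10.

10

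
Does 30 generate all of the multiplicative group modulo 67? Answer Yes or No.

No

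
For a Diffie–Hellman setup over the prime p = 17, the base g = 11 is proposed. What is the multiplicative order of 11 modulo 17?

16

ord(11) | φ(17) = 17 − 1 = 16 = 2^4.
Divisors of 16: 1, 2, 4, 8, 16.
Evaluate successive powers at the divisors of 16:
11^1 ≡ 11 (mod 17)
11^2 ≡ 2 (mod 17)
11^4 ≡ 4 (mod 17)
11^8 ≡ 16 (mod 17)
11^16 ≡ 1 (mod 17) ✓
So ord_17(11) = 16.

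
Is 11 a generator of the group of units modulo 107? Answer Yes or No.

No

φ(107) = 107 − 1 = 106 = 2 · 53.
Test 11^(106/q) mod 107 for each prime factor q of 106:
11^53 ≡ 1 (mod 107)  [q = 2: ≡ 1 ✗]
11^2 ≡ 14 (mod 107)  [q = 53: ≢ 1 ✓]
Since 11^53 ≡ 1, the order of 11 divides 53 < 106, so 11 is not a primitive root.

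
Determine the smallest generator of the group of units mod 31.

φ(31) = 31 − 1 = 30 = 2 · 3 · 5.
Test candidates g = 2, 3, … against the prime factors q ∈ {2, 3, 5} of φ(31): g is a generator iff g^(30/q) ≢ 1 for every such q.
g = 2: 2^15 ≡ 1 — hits 1, so not a primitive root.
g = 3: 3^15 ≡ 30; 3^10 ≡ 25; 3^6 ≡ 16 — none is 1, so 3 is a primitive root.
So 3 is the smallest generator of (Z/31Z)^×.

3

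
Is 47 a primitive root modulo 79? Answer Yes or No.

φ(79) = 79 − 1 = 78 = 2 · 3 · 13.
It suffices to check that the order of 47 is not a proper divisor of 78: compute 47^(78/q) for q ∈ {2, 3, 13}.
47^39 ≡ 78 (mod 79)  [q = 2: ≢ 1 ✓]
47^26 ≡ 55 (mod 79)  [q = 3: ≢ 1 ✓]
47^6 ≡ 52 (mod 79)  [q = 13: ≢ 1 ✓]
Every test exponent gives a nontrivial residue, hence 47 generates the full group.

Yes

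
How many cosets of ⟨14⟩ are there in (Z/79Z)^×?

3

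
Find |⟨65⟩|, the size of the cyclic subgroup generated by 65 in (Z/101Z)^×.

10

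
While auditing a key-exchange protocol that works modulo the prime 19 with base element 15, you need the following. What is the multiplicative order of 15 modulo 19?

By Lagrange's theorem, ord_19(15) divides φ(19) = 19 − 1 = 18 = 2 · 3^2.
Divisors of 18: 1, 2, 3, 6, 9, 18.
Check 15^d mod 19 for each divisor in increasing order:
15^1 ≡ 15 (mod 19)
15^2 ≡ 16 (mod 19)
15^3 ≡ 12 (mod 19)
15^6 ≡ 11 (mod 19)
15^9 ≡ 18 (mod 19)
15^18 ≡ 1 (mod 19) ✓
So ord_19(15) = 18.

18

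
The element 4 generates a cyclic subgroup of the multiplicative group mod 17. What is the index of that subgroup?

The order of 4 must divide φ(17) = 17 − 1 = 16 = 2^4.
Divisors of 16: 1, 2, 4, 8, 16.
Evaluate successive powers at the divisors of 16:
4^1 ≡ 4 (mod 17)
4^2 ≡ 16 (mod 17)
4^4 ≡ 1 (mod 17) ✓
So ord_17(4) = 4, hence |⟨4⟩| = 4.
[(Z/17Z)^× : ⟨4⟩] = 16/4 = 4.

4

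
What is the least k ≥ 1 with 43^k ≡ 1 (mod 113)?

ord(43) | φ(113) = 113 − 1 = 112 = 2^4 · 7.
Divisors of 112: 1, 2, 4, 7, 8, 14, 16, 28, 56, 112.
Check 43^d mod 113 for each divisor in increasing order:
43^1 ≡ 43 (mod 113)
43^2 ≡ 41 (mod 113)
43^4 ≡ 99 (mod 113)
43^7 ≡ 65 (mod 113)
43^8 ≡ 83 (mod 113)
43^14 ≡ 44 (mod 113)
43^16 ≡ 109 (mod 113)
43^28 ≡ 15 (mod 113)
43^56 ≡ 112 (mod 113)
43^112 ≡ 1 (mod 113) ✓
So ord_113(43) = 112.

112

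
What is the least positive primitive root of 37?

2

φ(37) = 37 − 1 = 36 = 2^2 · 3^2.
g is a primitive root iff g^(36/q) ≢ 1 (mod 37) for each prime q ∈ {2, 3}.
g = 2: 2^18 ≡ 36; 2^12 ≡ 26 — none is 1, so 2 is a primitive root.
So 2 is the smallest generator of (Z/37Z)^×.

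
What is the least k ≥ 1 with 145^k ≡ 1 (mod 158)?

78

ord(145) | φ(158) = φ(2)·φ(79) = 1·78 = 78 = 2 · 3 · 13.
Divisors of 78: 1, 2, 3, 6, 13, 26, 39, 78.
Evaluate successive powers at the divisors of 78:
145^1 ≡ 145
145^2 ≡ 11
145^3 ≡ 15
145^6 ≡ 67
145^13 ≡ 103
145^26 ≡ 23
145^39 ≡ 157
145^78 ≡ 1
The smallest such exponent is 78, so the order of 145 is 78.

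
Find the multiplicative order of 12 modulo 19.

Since 12 ∈ (Z/19Z)^×, its order divides φ(19) = 19 − 1 = 18 = 2 · 3^2.
Divisors of 18: 1, 2, 3, 6, 9, 18.
Compute 12^d (mod 19) for the divisors d until we hit 1:
12^1 ≡ 12 (mod 19)
12^2 ≡ 11 (mod 19)
12^3 ≡ 18 (mod 19)
12^6 ≡ 1 (mod 19) ✓
Therefore the multiplicative order of 12 modulo 19 is 6.

6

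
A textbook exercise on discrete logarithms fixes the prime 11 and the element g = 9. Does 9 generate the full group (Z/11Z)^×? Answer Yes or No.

No

φ(11) = 11 − 1 = 10 = 2 · 5.
An element g generates (Z/11Z)^× iff g^(10/q) ≢ 1 (mod 11) for each prime q ∈ {2, 5}.
9^5 ≡ 1 (mod 11)  [q = 2: ≡ 1 ✗]
9^2 ≡ 4 (mod 11)  [q = 5: ≢ 1 ✓]
Since 9^5 ≡ 1, the order of 9 divides 5 < 10, so 9 is not a primitive root.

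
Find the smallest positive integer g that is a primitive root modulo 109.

φ(109) = 109 − 1 = 108 = 2^2 · 3^3.
Test candidates g = 2, 3, … against the prime factors q ∈ {2, 3} of φ(109): g is a generator iff g^(108/q) ≢ 1 for every such q.
g = 2: 2^54 ≡ 108; 2^36 ≡ 1 — hits 1, so not a primitive root.
g = 3: 3^54 ≡ 1 — hits 1, so not a primitive root.
g = 4: 4^54 ≡ 1 — hits 1, so not a primitive root.
g = 5: 5^54 ≡ 1 — hits 1, so not a primitive root.
g = 6: 6^54 ≡ 108; 6^36 ≡ 63 — none is 1, so 6 is a primitive root.
Hence the least primitive root of 109 is 6.

6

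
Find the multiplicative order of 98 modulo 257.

128

Since 98 ∈ (Z/257Z)^×, its order divides φ(257) = 257 − 1 = 256 = 2^8.
Divisors of 256: 1, 2, 4, 8, 16, 32, 64, 128, 256.
Compute 98^d (mod 257) for the divisors d until we hit 1:
98^1 ≡ 98 (mod 257)
98^2 ≡ 95 (mod 257)
98^4 ≡ 30 (mod 257)
98^8 ≡ 129 (mod 257)
98^16 ≡ 193 (mod 257)
98^32 ≡ 241 (mod 257)
98^64 ≡ 256 (mod 257)
98^128 ≡ 1 (mod 257) ✓
So ord_257(98) = 128.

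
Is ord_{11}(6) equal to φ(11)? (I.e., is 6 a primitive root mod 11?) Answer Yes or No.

Yes

φ(11) = 11 − 1 = 10 = 2 · 5.
It suffices to check that the order of 6 is not a proper divisor of 10: compute 6^(10/q) for q ∈ {2, 5}.
6^5 ≡ 10 (mod 11)  [q = 2: ≢ 1 ✓]
6^2 ≡ 3 (mod 11)  [q = 5: ≢ 1 ✓]
None equal 1, so ord_11(6) = 10: 6 is a primitive root.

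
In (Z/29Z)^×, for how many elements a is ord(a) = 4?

2

φ(29) = 29 − 1 = 28 = 2^2 · 7.
In a cyclic group of order 28, there are φ(d) elements of order d for each divisor d of 28, and zero for non-divisors.
4 = 2^2 divides 28, and φ(4) = 2.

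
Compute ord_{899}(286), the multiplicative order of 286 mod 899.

ord(286) | φ(899) = φ(29·31) = (29−1)·(31−1) = 28·30 = 840 = 2^3 · 3 · 5 · 7.
Divisors of 840: 1, 2, 3, 4, 5, 6, 7, 8, 10, 12, 14, 15, 20, 21, 24, 28, 30, 35, 40, 42, 56, 60, 70, 84, 105, 120, 140, 168, 210, 280, 420, 840.
Evaluate successive powers at the divisors of 840:
286^1 ≡ 286 (mod 899)
286^2 ≡ 886 (mod 899)
286^3 ≡ 777 (mod 899)
286^4 ≡ 169 (mod 899)
286^5 ≡ 687 (mod 899)
286^6 ≡ 500 (mod 899)
286^7 ≡ 59 (mod 899)
286^8 ≡ 692 (mod 899)
286^10 ≡ 893 (mod 899)
286^12 ≡ 78 (mod 899)
286^14 ≡ 784 (mod 899)
286^15 ≡ 373 (mod 899)
286^20 ≡ 36 (mod 899)
286^21 ≡ 407 (mod 899)
286^24 ≡ 690 (mod 899)
286^28 ≡ 639 (mod 899)
286^30 ≡ 683 (mod 899)
286^35 ≡ 842 (mod 899)
286^40 ≡ 397 (mod 899)
286^42 ≡ 233 (mod 899)
286^56 ≡ 175 (mod 899)
286^60 ≡ 807 (mod 899)
286^70 ≡ 552 (mod 899)
286^84 ≡ 349 (mod 899)
286^105 ≡ 1 (mod 899) ✓
Therefore the multiplicative order of 286 modulo 899 is 105.

105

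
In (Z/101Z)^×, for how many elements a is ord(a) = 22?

φ(101) = 101 − 1 = 100 = 2^2 · 5^2.
In a cyclic group of order 100, there are φ(d) elements of order d for each divisor d of 100, and zero for non-divisors.
22 does not divide 100, so no element of (Z/101Z)^× has order 22.

0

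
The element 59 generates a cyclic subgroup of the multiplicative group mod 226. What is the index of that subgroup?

Since 59 ∈ (Z/226Z)^×, its order divides φ(226) = φ(2)·φ(113) = 1·112 = 112 = 2^4 · 7.
Divisors of 112: 1, 2, 4, 7, 8, 14, 16, 28, 56, 112.
Compute 59^d (mod 226) for the divisors d until we hit 1:
59^1 ≡ 59 (mod 226)
59^2 ≡ 91 (mod 226)
59^4 ≡ 145 (mod 226)
59^7 ≡ 161 (mod 226)
59^8 ≡ 7 (mod 226)
59^14 ≡ 157 (mod 226)
59^16 ≡ 49 (mod 226)
59^28 ≡ 15 (mod 226)
59^56 ≡ 225 (mod 226)
59^112 ≡ 1 (mod 226) ✓
The order of 59 is 112, so the subgroup it generates has 112 elements.
The index is φ(226) / ord(59) = 112 / 112 = 1.

1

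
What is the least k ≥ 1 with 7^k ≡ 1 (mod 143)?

60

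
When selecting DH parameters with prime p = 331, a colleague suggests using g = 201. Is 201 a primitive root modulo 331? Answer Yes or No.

Yes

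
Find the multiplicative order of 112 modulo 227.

113

ord(112) | φ(227) = 227 − 1 = 226 = 2 · 113.
Divisors of 226: 1, 2, 113, 226.
Test each divisor d:
112^1 ≡ 112
112^2 ≡ 59
112^113 ≡ 1
The smallest such exponent is 113, so the order of 112 is 113.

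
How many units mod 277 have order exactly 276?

88

φ(277) = 277 − 1 = 276 = 2^2 · 3 · 23.
(Z/277Z)^× is cyclic (|G| = 276); a cyclic group of order m has exactly φ(d) elements of each order d | m, and none otherwise.
276 = 2^2 · 3 · 23 divides 276, and φ(276) = 88.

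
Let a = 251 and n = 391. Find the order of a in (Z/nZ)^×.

44

Since 251 ∈ (Z/391Z)^×, its order divides φ(391) = φ(17·23) = (17−1)·(23−1) = 16·22 = 352 = 2^5 · 11.
Divisors of 352: 1, 2, 4, 8, 11, 16, 22, 32, 44, 88, 176, 352.
Compute 251^d (mod 391) for the divisors d until we hit 1:
251^1 ≡ 251 (mod 391)
251^2 ≡ 50 (mod 391)
251^4 ≡ 154 (mod 391)
251^8 ≡ 256 (mod 391)
251^11 ≡ 344 (mod 391)
251^16 ≡ 239 (mod 391)
251^22 ≡ 254 (mod 391)
251^32 ≡ 35 (mod 391)
251^44 ≡ 1 (mod 391) ✓
Hence ord(251) = 44.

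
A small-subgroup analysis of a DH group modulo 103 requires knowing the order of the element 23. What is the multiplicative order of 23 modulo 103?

Since 23 ∈ (Z/103Z)^×, its order divides φ(103) = 103 − 1 = 102 = 2 · 3 · 17.
Divisors of 102: 1, 2, 3, 6, 17, 34, 51, 102.
Compute 23^d (mod 103) for the divisors d until we hit 1:
23^1 ≡ 23 (mod 103)
23^2 ≡ 14 (mod 103)
23^3 ≡ 13 (mod 103)
23^6 ≡ 66 (mod 103)
23^17 ≡ 1 (mod 103) ✓
Therefore the multiplicative order of 23 modulo 103 is 17.

17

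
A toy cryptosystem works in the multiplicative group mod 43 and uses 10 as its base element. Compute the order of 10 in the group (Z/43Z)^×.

21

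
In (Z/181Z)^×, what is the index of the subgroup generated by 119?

10

ord(119) | φ(181) = 181 − 1 = 180 = 2^2 · 3^2 · 5.
Divisors of 180: 1, 2, 3, 4, 5, 6, 9, 10, 12, 15, 18, 20, 30, 36, 45, 60, 90, 180.
Evaluate successive powers at the divisors of 180:
119^1 ≡ 119 (mod 181)
119^2 ≡ 43 (mod 181)
119^3 ≡ 49 (mod 181)
119^4 ≡ 39 (mod 181)
119^5 ≡ 116 (mod 181)
119^6 ≡ 48 (mod 181)
119^9 ≡ 180 (mod 181)
119^10 ≡ 62 (mod 181)
119^12 ≡ 132 (mod 181)
119^15 ≡ 133 (mod 181)
119^18 ≡ 1 (mod 181) ✓
So ord_181(119) = 18, hence |⟨119⟩| = 18.
Index = |(Z/181Z)^×| / |⟨119⟩| = 180 / 18 = 10.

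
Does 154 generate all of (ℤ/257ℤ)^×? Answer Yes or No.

φ(257) = 257 − 1 = 256 = 2^8.
Test 154^(256/q) mod 257 for each prime factor q of 256:
154^128 ≡ 256 (mod 257)  [q = 2: ≢ 1 ✓]
Every test exponent gives a nontrivial residue, hence 154 generates the full group.

Yes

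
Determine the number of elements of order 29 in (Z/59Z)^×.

28

φ(59) = 59 − 1 = 58 = 2 · 29.
In a cyclic group of order 58, there are φ(d) elements of order d for each divisor d of 58, and zero for non-divisors.
29 | 58, and φ(29) = 29 − 1 = 28.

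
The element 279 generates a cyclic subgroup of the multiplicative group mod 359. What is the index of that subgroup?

1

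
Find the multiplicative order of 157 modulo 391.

ord(157) | φ(391) = φ(17·23) = (17−1)·(23−1) = 16·22 = 352 = 2^5 · 11.
Divisors of 352: 1, 2, 4, 8, 11, 16, 22, 32, 44, 88, 176, 352.
Compute 157^d (mod 391) for the divisors d until we hit 1:
157^1 ≡ 157 (mod 391)
157^2 ≡ 16 (mod 391)
157^4 ≡ 256 (mod 391)
157^8 ≡ 239 (mod 391)
157^11 ≡ 183 (mod 391)
157^16 ≡ 35 (mod 391)
157^22 ≡ 254 (mod 391)
157^32 ≡ 52 (mod 391)
157^44 ≡ 1 (mod 391) ✓
The smallest such exponent is 44, so the order of 157 is 44.

44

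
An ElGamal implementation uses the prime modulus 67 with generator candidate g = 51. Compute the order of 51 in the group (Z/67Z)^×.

66

By Lagrange's theorem, ord_67(51) divides φ(67) = 67 − 1 = 66 = 2 · 3 · 11.
Divisors of 66: 1, 2, 3, 6, 11, 22, 33, 66.
Evaluate successive powers at the divisors of 66:
51^1 ≡ 51
51^2 ≡ 55
51^3 ≡ 58
51^6 ≡ 14
51^11 ≡ 38
51^22 ≡ 37
51^33 ≡ 66
51^66 ≡ 1
So ord_67(51) = 66.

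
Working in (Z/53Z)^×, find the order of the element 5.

Since 5 ∈ (Z/53Z)^×, its order divides φ(53) = 53 − 1 = 52 = 2^2 · 13.
Divisors of 52: 1, 2, 4, 13, 26, 52.
Test each divisor d:
5^1 ≡ 5 (mod 53)
5^2 ≡ 25 (mod 53)
5^4 ≡ 42 (mod 53)
5^13 ≡ 23 (mod 53)
5^26 ≡ 52 (mod 53)
5^52 ≡ 1 (mod 53) ✓
The smallest such exponent is 52, so the order of 5 is 52.

52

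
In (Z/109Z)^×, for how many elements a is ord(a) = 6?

2

φ(109) = 109 − 1 = 108 = 2^2 · 3^3.
(Z/109Z)^× is cyclic (|G| = 108); a cyclic group of order m has exactly φ(d) elements of each order d | m, and none otherwise.
6 = 2 · 3 divides 108, and φ(6) = 2.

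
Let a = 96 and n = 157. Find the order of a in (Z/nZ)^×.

ord(96) | φ(157) = 157 − 1 = 156 = 2^2 · 3 · 13.
Divisors of 156: 1, 2, 3, 4, 6, 12, 13, 26, 39, 52, 78, 156.
Check 96^d mod 157 for each divisor in increasing order:
96^1 ≡ 96
96^2 ≡ 110
96^3 ≡ 41
96^4 ≡ 11
96^6 ≡ 111
96^12 ≡ 75
96^13 ≡ 135
96^26 ≡ 13
96^39 ≡ 28
96^52 ≡ 12
96^78 ≡ 156
96^156 ≡ 1
Therefore the multiplicative order of 96 modulo 157 is 156.

156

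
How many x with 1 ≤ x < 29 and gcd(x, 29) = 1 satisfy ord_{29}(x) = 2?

φ(29) = 29 − 1 = 28 = 2^2 · 7.
In a cyclic group of order 28, there are φ(d) elements of order d for each divisor d of 28, and zero for non-divisors.
2 | 28, and φ(2) = 2 − 1 = 1.

1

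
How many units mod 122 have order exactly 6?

2

φ(122) = φ(2)·φ(61) = 1·60 = 60 = 2^2 · 3 · 5.
In a cyclic group of order 60, there are φ(d) elements of order d for each divisor d of 60, and zero for non-divisors.
6 = 2 · 3 divides 60, and φ(6) = 2.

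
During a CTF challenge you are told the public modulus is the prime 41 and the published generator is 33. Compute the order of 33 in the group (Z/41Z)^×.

ord(33) | φ(41) = 41 − 1 = 40 = 2^3 · 5.
Divisors of 40: 1, 2, 4, 5, 8, 10, 20, 40.
Compute 33^d (mod 41) for the divisors d until we hit 1:
33^1 ≡ 33 (mod 41)
33^2 ≡ 23 (mod 41)
33^4 ≡ 37 (mod 41)
33^5 ≡ 32 (mod 41)
33^8 ≡ 16 (mod 41)
33^10 ≡ 40 (mod 41)
33^20 ≡ 1 (mod 41) ✓
Hence ord(33) = 20.

20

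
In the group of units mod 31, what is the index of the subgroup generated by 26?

Since 26 ∈ (Z/31Z)^×, its order divides φ(31) = 31 − 1 = 30 = 2 · 3 · 5.
Divisors of 30: 1, 2, 3, 5, 6, 10, 15, 30.
Evaluate successive powers at the divisors of 30:
26^1 ≡ 26
26^2 ≡ 25
26^3 ≡ 30
26^5 ≡ 6
26^6 ≡ 1
So ord_31(26) = 6, hence |⟨26⟩| = 6.
Index = |(Z/31Z)^×| / |⟨26⟩| = 30 / 6 = 5.

5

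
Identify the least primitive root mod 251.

φ(251) = 251 − 1 = 250 = 2 · 5^3.
Test candidates g = 2, 3, … against the prime factors q ∈ {2, 5} of φ(251): g is a generator iff g^(250/q) ≢ 1 for every such q.
g = 2: 2^125 ≡ 250; 2^50 ≡ 1 — hits 1, so not a primitive root.
g = 3: 3^125 ≡ 1 — hits 1, so not a primitive root.
g = 4: 4^125 ≡ 1 — hits 1, so not a primitive root.
g = 5: 5^125 ≡ 1 — hits 1, so not a primitive root.
g = 6: 6^125 ≡ 250; 6^50 ≡ 219 — none is 1, so 6 is a primitive root.
Hence the least primitive root of 251 is 6.

6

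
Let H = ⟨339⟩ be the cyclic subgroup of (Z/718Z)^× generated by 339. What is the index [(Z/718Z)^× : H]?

The order of 339 must divide φ(718) = φ(2)·φ(359) = 1·358 = 358 = 2 · 179.
Divisors of 358: 1, 2, 179, 358.
Check 339^d mod 718 for each divisor in increasing order:
339^1 ≡ 339 (mod 718)
339^2 ≡ 41 (mod 718)
339^179 ≡ 717 (mod 718)
339^358 ≡ 1 (mod 718) ✓
The order of 339 is 358, so the subgroup it generates has 358 elements.
Index = |(Z/718Z)^×| / |⟨339⟩| = 358 / 358 = 1.

1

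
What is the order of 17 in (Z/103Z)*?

51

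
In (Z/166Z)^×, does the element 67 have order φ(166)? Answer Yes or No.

Yes

φ(166) = φ(2)·φ(83) = 1·82 = 82 = 2 · 41.
67 is a primitive root mod 166 iff 67^(φ(166)/q) ≢ 1 for every prime q | φ(166), i.e. q ∈ {2, 41}.
67^41 ≡ 165 (mod 166)  [q = 2: ≢ 1 ✓]
67^2 ≡ 7 (mod 166)  [q = 41: ≢ 1 ✓]
None equal 1, so ord_166(67) = 82: 67 is a primitive root.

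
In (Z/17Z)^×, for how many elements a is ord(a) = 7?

0

φ(17) = 17 − 1 = 16 = 2^4.
In a cyclic group of order 16, there are φ(d) elements of order d for each divisor d of 16, and zero for non-divisors.
Since 7 ∤ 16, the count is 0.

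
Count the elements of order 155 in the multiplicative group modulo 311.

120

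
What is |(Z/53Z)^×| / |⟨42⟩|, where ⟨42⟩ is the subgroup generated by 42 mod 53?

4

ord(42) | φ(53) = 53 − 1 = 52 = 2^2 · 13.
Divisors of 52: 1, 2, 4, 13, 26, 52.
Check 42^d mod 53 for each divisor in increasing order:
42^1 ≡ 42 (mod 53)
42^2 ≡ 15 (mod 53)
42^4 ≡ 13 (mod 53)
42^13 ≡ 1 (mod 53) ✓
So ord_53(42) = 13, hence |⟨42⟩| = 13.
Index = |(Z/53Z)^×| / |⟨42⟩| = 52 / 13 = 4.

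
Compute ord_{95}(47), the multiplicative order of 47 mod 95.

36

The order of 47 must divide φ(95) = φ(5·19) = (5−1)·(19−1) = 4·18 = 72 = 2^3 · 3^2.
Divisors of 72: 1, 2, 3, 4, 6, 8, 9, 12, 18, 24, 36, 72.
Check 47^d mod 95 for each divisor in increasing order:
47^1 ≡ 47 (mod 95)
47^2 ≡ 24 (mod 95)
47^3 ≡ 83 (mod 95)
47^4 ≡ 6 (mod 95)
47^6 ≡ 49 (mod 95)
47^8 ≡ 36 (mod 95)
47^9 ≡ 77 (mod 95)
47^12 ≡ 26 (mod 95)
47^18 ≡ 39 (mod 95)
47^24 ≡ 11 (mod 95)
47^36 ≡ 1 (mod 95) ✓
Hence ord(47) = 36.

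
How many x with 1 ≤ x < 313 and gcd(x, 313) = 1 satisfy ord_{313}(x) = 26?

12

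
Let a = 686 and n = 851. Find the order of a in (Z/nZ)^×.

By Lagrange's theorem, ord_851(686) divides φ(851) = φ(23·37) = (23−1)·(37−1) = 22·36 = 792 = 2^3 · 3^2 · 11.
Divisors of 792: 1, 2, 3, 4, 6, 8, 9, 11, 12, 18, 22, 24, 33, 36, 44, 66, 72, 88, 99, 132, 198, 264, 396, 792.
Test each divisor d:
686^1 ≡ 686 (mod 851)
686^2 ≡ 844 (mod 851)
686^3 ≡ 304 (mod 851)
686^4 ≡ 49 (mod 851)
686^6 ≡ 508 (mod 851)
686^8 ≡ 699 (mod 851)
686^9 ≡ 401 (mod 851)
686^11 ≡ 597 (mod 851)
686^12 ≡ 211 (mod 851)
686^18 ≡ 813 (mod 851)
686^22 ≡ 691 (mod 851)
686^24 ≡ 269 (mod 851)
686^33 ≡ 643 (mod 851)
686^36 ≡ 593 (mod 851)
686^44 ≡ 70 (mod 851)
686^66 ≡ 714 (mod 851)
686^72 ≡ 186 (mod 851)
686^88 ≡ 645 (mod 851)
686^99 ≡ 413 (mod 851)
686^132 ≡ 47 (mod 851)
686^198 ≡ 369 (mod 851)
686^264 ≡ 507 (mod 851)
686^396 ≡ 1 (mod 851) ✓
Therefore the multiplicative order of 686 modulo 851 is 396.

396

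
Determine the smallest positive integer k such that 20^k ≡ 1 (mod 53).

Since 20 ∈ (Z/53Z)^×, its order divides φ(53) = 53 − 1 = 52 = 2^2 · 13.
Divisors of 52: 1, 2, 4, 13, 26, 52.
Check 20^d mod 53 for each divisor in increasing order:
20^1 ≡ 20 (mod 53)
20^2 ≡ 29 (mod 53)
20^4 ≡ 46 (mod 53)
20^13 ≡ 30 (mod 53)
20^26 ≡ 52 (mod 53)
20^52 ≡ 1 (mod 53) ✓
The smallest such exponent is 52, so the order of 20 is 52.

52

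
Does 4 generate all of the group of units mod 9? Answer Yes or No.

φ(9) = φ(3^2) = 3·(3−1) = 6 = 2 · 3.
Test 4^(6/q) mod 9 for each prime factor q of 6:
4^3 ≡ 1 (mod 9)  [q = 2: ≡ 1 ✗]
4^2 ≡ 7 (mod 9)  [q = 3: ≢ 1 ✓]
4^3 ≡ 1 shows ord(4) | 3, strictly less than φ(9); not a primitive root.

No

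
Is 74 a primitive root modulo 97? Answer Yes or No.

φ(97) = 97 − 1 = 96 = 2^5 · 3.
It suffices to check that the order of 74 is not a proper divisor of 96: compute 74^(96/q) for q ∈ {2, 3}.
74^48 ≡ 96 (mod 97)  [q = 2: ≢ 1 ✓]
74^32 ≡ 61 (mod 97)  [q = 3: ≢ 1 ✓]
None equal 1, so ord_97(74) = 96: 74 is a primitive root.

Yes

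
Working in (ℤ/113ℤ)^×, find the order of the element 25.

56

By Lagrange's theorem, ord_113(25) divides φ(113) = 113 − 1 = 112 = 2^4 · 7.
Divisors of 112: 1, 2, 4, 7, 8, 14, 16, 28, 56, 112.
Evaluate successive powers at the divisors of 112:
25^1 ≡ 25 (mod 113)
25^2 ≡ 60 (mod 113)
25^4 ≡ 97 (mod 113)
25^7 ≡ 69 (mod 113)
25^8 ≡ 30 (mod 113)
25^14 ≡ 15 (mod 113)
25^16 ≡ 109 (mod 113)
25^28 ≡ 112 (mod 113)
25^56 ≡ 1 (mod 113) ✓
Hence ord(25) = 56.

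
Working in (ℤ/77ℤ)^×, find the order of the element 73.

30

Since 73 ∈ (Z/77Z)^×, its order divides φ(77) = φ(7·11) = (7−1)·(11−1) = 6·10 = 60 = 2^2 · 3 · 5.
Divisors of 60: 1, 2, 3, 4, 5, 6, 10, 12, 15, 20, 30, 60.
Compute 73^d (mod 77) for the divisors d until we hit 1:
73^1 ≡ 73
73^2 ≡ 16
73^3 ≡ 13
73^4 ≡ 25
73^5 ≡ 54
73^6 ≡ 15
73^10 ≡ 67
73^12 ≡ 71
73^15 ≡ 76
73^20 ≡ 23
73^30 ≡ 1
Therefore the multiplicative order of 73 modulo 77 is 30.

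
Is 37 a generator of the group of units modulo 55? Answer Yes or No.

No

55 = 5 · 11 is a product of two distinct odd primes, so (Z/55Z)^× ≅ (Z/5Z)^× × (Z/11Z)^× is not cyclic.
No primitive root modulo 55 exists; in particular 37 is not one.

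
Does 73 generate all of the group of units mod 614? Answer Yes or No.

φ(614) = φ(2)·φ(307) = 1·306 = 306 = 2 · 3^2 · 17.
It suffices to check that the order of 73 is not a proper divisor of 306: compute 73^(306/q) for q ∈ {2, 3, 17}.
73^153 ≡ 613 (mod 614)  [q = 2: ≢ 1 ✓]
73^102 ≡ 289 (mod 614)  [q = 3: ≢ 1 ✓]
73^18 ≡ 579 (mod 614)  [q = 17: ≢ 1 ✓]
Every test exponent gives a nontrivial residue, hence 73 generates the full group.

Yes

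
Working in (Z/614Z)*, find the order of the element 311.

51

ord(311) | φ(614) = φ(2)·φ(307) = 1·306 = 306 = 2 · 3^2 · 17.
Divisors of 306: 1, 2, 3, 6, 9, 17, 18, 34, 51, 102, 153, 306.
Evaluate successive powers at the divisors of 306:
311^1 ≡ 311 (mod 614)
311^2 ≡ 323 (mod 614)
311^3 ≡ 371 (mod 614)
311^6 ≡ 105 (mod 614)
311^9 ≡ 273 (mod 614)
311^17 ≡ 289 (mod 614)
311^18 ≡ 235 (mod 614)
311^34 ≡ 17 (mod 614)
311^51 ≡ 1 (mod 614) ✓
Therefore the multiplicative order of 311 modulo 614 is 51.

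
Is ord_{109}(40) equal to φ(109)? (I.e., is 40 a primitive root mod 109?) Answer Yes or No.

φ(109) = 109 − 1 = 108 = 2^2 · 3^3.
It suffices to check that the order of 40 is not a proper divisor of 108: compute 40^(108/q) for q ∈ {2, 3}.
40^54 ≡ 108 (mod 109)  [q = 2: ≢ 1 ✓]
40^36 ≡ 63 (mod 109)  [q = 3: ≢ 1 ✓]
None equal 1, so ord_109(40) = 108: 40 is a primitive root.

Yes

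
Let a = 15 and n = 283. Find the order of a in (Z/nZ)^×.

47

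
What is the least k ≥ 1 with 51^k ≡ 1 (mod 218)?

108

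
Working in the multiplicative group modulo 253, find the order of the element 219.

22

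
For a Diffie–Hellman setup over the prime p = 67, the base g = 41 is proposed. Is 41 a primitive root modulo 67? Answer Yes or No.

Yes

φ(67) = 67 − 1 = 66 = 2 · 3 · 11.
41 is a primitive root mod 67 iff 41^(φ(67)/q) ≢ 1 for every prime q | φ(67), i.e. q ∈ {2, 3, 11}.
41^33 ≡ 66 (mod 67)  [q = 2: ≢ 1 ✓]
41^22 ≡ 29 (mod 67)  [q = 3: ≢ 1 ✓]
41^6 ≡ 15 (mod 67)  [q = 11: ≢ 1 ✓]
None equal 1, so ord_67(41) = 66: 41 is a primitive root.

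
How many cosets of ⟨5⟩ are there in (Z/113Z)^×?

The order of 5 must divide φ(113) = 113 − 1 = 112 = 2^4 · 7.
Divisors of 112: 1, 2, 4, 7, 8, 14, 16, 28, 56, 112.
Test each divisor d:
5^1 ≡ 5 (mod 113)
5^2 ≡ 25 (mod 113)
5^4 ≡ 60 (mod 113)
5^7 ≡ 42 (mod 113)
5^8 ≡ 97 (mod 113)
5^14 ≡ 69 (mod 113)
5^16 ≡ 30 (mod 113)
5^28 ≡ 15 (mod 113)
5^56 ≡ 112 (mod 113)
5^112 ≡ 1 (mod 113) ✓
Thus |⟨5⟩| = ord(5) = 112.
[(Z/113Z)^× : ⟨5⟩] = 112/112 = 1.

1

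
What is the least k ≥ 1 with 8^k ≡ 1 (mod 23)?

11

The order of 8 must divide φ(23) = 23 − 1 = 22 = 2 · 11.
Divisors of 22: 1, 2, 11, 22.
Compute 8^d (mod 23) for the divisors d until we hit 1:
8^1 ≡ 8
8^2 ≡ 18
8^11 ≡ 1
Therefore the multiplicative order of 8 modulo 23 is 11.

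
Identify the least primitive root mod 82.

φ(82) = φ(2)·φ(41) = 1·40 = 40 = 2^3 · 5.
Test candidates g = 2, 3, … against the prime factors q ∈ {2, 5} of φ(82): g is a generator iff g^(40/q) ≢ 1 for every such q.
g = 2: gcd(2, 82) = 2 > 1, not a unit — skip.
g = 3: 3^20 ≡ 81; 3^8 ≡ 1 — hits 1, so not a primitive root.
g = 4: gcd(4, 82) = 2 > 1, not a unit — skip.
g = 5: 5^20 ≡ 1 — hits 1, so not a primitive root.
g = 6: gcd(6, 82) = 2 > 1, not a unit — skip.
g = 7: 7^20 ≡ 81; 7^8 ≡ 37 — none is 1, so 7 is a primitive root.
The smallest primitive root modulo 82 is 7.

7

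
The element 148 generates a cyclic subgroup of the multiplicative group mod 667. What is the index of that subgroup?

2

ord(148) | φ(667) = φ(23·29) = (23−1)·(29−1) = 22·28 = 616 = 2^3 · 7 · 11.
Divisors of 616: 1, 2, 4, 7, 8, 11, 14, 22, 28, 44, 56, 77, 88, 154, 308, 616.
Check 148^d mod 667 for each divisor in increasing order:
148^1 ≡ 148 (mod 667)
148^2 ≡ 560 (mod 667)
148^4 ≡ 110 (mod 667)
148^7 ≡ 244 (mod 667)
148^8 ≡ 94 (mod 667)
148^11 ≡ 160 (mod 667)
148^14 ≡ 173 (mod 667)
148^22 ≡ 254 (mod 667)
148^28 ≡ 581 (mod 667)
148^44 ≡ 484 (mod 667)
148^56 ≡ 59 (mod 667)
148^77 ≡ 597 (mod 667)
148^88 ≡ 139 (mod 667)
148^154 ≡ 231 (mod 667)
148^308 ≡ 1 (mod 667) ✓
The order of 148 is 308, so the subgroup it generates has 308 elements.
[(Z/667Z)^× : ⟨148⟩] = 616/308 = 2.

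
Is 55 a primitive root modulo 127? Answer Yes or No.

φ(127) = 127 − 1 = 126 = 2 · 3^2 · 7.
Test 55^(126/q) mod 127 for each prime factor q of 126:
55^63 ≡ 126 (mod 127)  [q = 2: ≢ 1 ✓]
55^42 ≡ 19 (mod 127)  [q = 3: ≢ 1 ✓]
55^18 ≡ 4 (mod 127)  [q = 7: ≢ 1 ✓]
Every test exponent gives a nontrivial residue, hence 55 generates the full group.

Yes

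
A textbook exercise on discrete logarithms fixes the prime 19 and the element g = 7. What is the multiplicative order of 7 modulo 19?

By Lagrange's theorem, ord_19(7) divides φ(19) = 19 − 1 = 18 = 2 · 3^2.
Divisors of 18: 1, 2, 3, 6, 9, 18.
Test each divisor d:
7^1 ≡ 7 (mod 19)
7^2 ≡ 11 (mod 19)
7^3 ≡ 1 (mod 19) ✓
So ord_19(7) = 3.

3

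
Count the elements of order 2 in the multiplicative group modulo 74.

1

φ(74) = φ(2)·φ(37) = 1·36 = 36 = 2^2 · 3^2.
In a cyclic group of order 36, there are φ(d) elements of order d for each divisor d of 36, and zero for non-divisors.
2 | 36, and φ(2) = 2 − 1 = 1.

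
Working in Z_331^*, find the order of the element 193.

55

By Lagrange's theorem, ord_331(193) divides φ(331) = 331 − 1 = 330 = 2 · 3 · 5 · 11.
Divisors of 330: 1, 2, 3, 5, 6, 10, 11, 15, 22, 30, 33, 55, 66, 110, 165, 330.
Check 193^d mod 331 for each divisor in increasing order:
193^1 ≡ 193 (mod 331)
193^2 ≡ 177 (mod 331)
193^3 ≡ 68 (mod 331)
193^5 ≡ 120 (mod 331)
193^6 ≡ 321 (mod 331)
193^10 ≡ 167 (mod 331)
193^11 ≡ 124 (mod 331)
193^15 ≡ 180 (mod 331)
193^22 ≡ 150 (mod 331)
193^30 ≡ 293 (mod 331)
193^33 ≡ 64 (mod 331)
193^55 ≡ 1 (mod 331) ✓
Therefore the multiplicative order of 193 modulo 331 is 55.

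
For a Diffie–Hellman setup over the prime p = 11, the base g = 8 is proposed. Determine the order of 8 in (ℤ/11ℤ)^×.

10

Since 8 ∈ (Z/11Z)^×, its order divides φ(11) = 11 − 1 = 10 = 2 · 5.
Divisors of 10: 1, 2, 5, 10.
Evaluate successive powers at the divisors of 10:
8^1 ≡ 8 (mod 11)
8^2 ≡ 9 (mod 11)
8^5 ≡ 10 (mod 11)
8^10 ≡ 1 (mod 11) ✓
Hence ord(8) = 10.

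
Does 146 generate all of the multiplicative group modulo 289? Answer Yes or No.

Yes

φ(289) = φ(17^2) = 17·(17−1) = 272 = 2^4 · 17.
It suffices to check that the order of 146 is not a proper divisor of 272: compute 146^(272/q) for q ∈ {2, 17}.
146^136 ≡ 288 (mod 289)  [q = 2: ≢ 1 ✓]
146^16 ≡ 239 (mod 289)  [q = 17: ≢ 1 ✓]
Every test exponent gives a nontrivial residue, hence 146 generates the full group.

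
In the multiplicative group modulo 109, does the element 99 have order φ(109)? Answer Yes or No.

Yes

φ(109) = 109 − 1 = 108 = 2^2 · 3^3.
Test 99^(108/q) mod 109 for each prime factor q of 108:
99^54 ≡ 108 (mod 109)  [q = 2: ≢ 1 ✓]
99^36 ≡ 63 (mod 109)  [q = 3: ≢ 1 ✓]
None equal 1, so ord_109(99) = 108: 99 is a primitive root.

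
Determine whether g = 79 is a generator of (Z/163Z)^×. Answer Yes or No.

Yes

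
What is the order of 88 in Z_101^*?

25

The order of 88 must divide φ(101) = 101 − 1 = 100 = 2^2 · 5^2.
Divisors of 100: 1, 2, 4, 5, 10, 20, 25, 50, 100.
Check 88^d mod 101 for each divisor in increasing order:
88^1 ≡ 88 (mod 101)
88^2 ≡ 68 (mod 101)
88^4 ≡ 79 (mod 101)
88^5 ≡ 84 (mod 101)
88^10 ≡ 87 (mod 101)
88^20 ≡ 95 (mod 101)
88^25 ≡ 1 (mod 101) ✓
The smallest such exponent is 25, so the order of 88 is 25.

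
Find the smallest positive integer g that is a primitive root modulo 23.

φ(23) = 23 − 1 = 22 = 2 · 11.
Test candidates g = 2, 3, … against the prime factors q ∈ {2, 11} of φ(23): g is a generator iff g^(22/q) ≢ 1 for every such q.
g = 2: 2^11 ≡ 1 — hits 1, so not a primitive root.
g = 3: 3^11 ≡ 1 — hits 1, so not a primitive root.
g = 4: 4^11 ≡ 1 — hits 1, so not a primitive root.
g = 5: 5^11 ≡ 22; 5^2 ≡ 2 — none is 1, so 5 is a primitive root.
So 5 is the smallest generator of (Z/23Z)^×.

5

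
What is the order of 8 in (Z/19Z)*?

6

The order of 8 must divide φ(19) = 19 − 1 = 18 = 2 · 3^2.
Divisors of 18: 1, 2, 3, 6, 9, 18.
Compute 8^d (mod 19) for the divisors d until we hit 1:
8^1 ≡ 8 (mod 19)
8^2 ≡ 7 (mod 19)
8^3 ≡ 18 (mod 19)
8^6 ≡ 1 (mod 19) ✓
Hence ord(8) = 6.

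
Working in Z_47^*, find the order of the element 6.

23

The order of 6 must divide φ(47) = 47 − 1 = 46 = 2 · 23.
Divisors of 46: 1, 2, 23, 46.
Check 6^d mod 47 for each divisor in increasing order:
6^1 ≡ 6
6^2 ≡ 36
6^23 ≡ 1
Therefore the multiplicative order of 6 modulo 47 is 23.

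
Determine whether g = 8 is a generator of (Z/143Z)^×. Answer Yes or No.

143 = 11 · 13 is a product of two distinct odd primes, so (Z/143Z)^× ≅ (Z/11Z)^× × (Z/13Z)^× is not cyclic.
No primitive root modulo 143 exists; in particular 8 is not one.

No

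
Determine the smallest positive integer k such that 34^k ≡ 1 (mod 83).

82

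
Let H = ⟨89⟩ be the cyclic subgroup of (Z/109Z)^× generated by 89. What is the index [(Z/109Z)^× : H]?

4

The order of 89 must divide φ(109) = 109 − 1 = 108 = 2^2 · 3^3.
Divisors of 108: 1, 2, 3, 4, 6, 9, 12, 18, 27, 36, 54, 108.
Test each divisor d:
89^1 ≡ 89 (mod 109)
89^2 ≡ 73 (mod 109)
89^3 ≡ 66 (mod 109)
89^4 ≡ 97 (mod 109)
89^6 ≡ 105 (mod 109)
89^9 ≡ 63 (mod 109)
89^12 ≡ 16 (mod 109)
89^18 ≡ 45 (mod 109)
89^27 ≡ 1 (mod 109) ✓
Thus |⟨89⟩| = ord(89) = 27.
[(Z/109Z)^× : ⟨89⟩] = 108/27 = 4.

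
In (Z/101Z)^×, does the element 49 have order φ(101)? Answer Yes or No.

No

φ(101) = 101 − 1 = 100 = 2^2 · 5^2.
Test 49^(100/q) mod 101 for each prime factor q of 100:
49^50 ≡ 1 (mod 101)  [q = 2: ≡ 1 ✗]
49^20 ≡ 87 (mod 101)  [q = 5: ≢ 1 ✓]
49^50 ≡ 1 shows ord(49) | 50, strictly less than φ(101); not a primitive root.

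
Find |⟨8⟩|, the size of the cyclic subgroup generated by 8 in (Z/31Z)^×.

5

ord(8) | φ(31) = 31 − 1 = 30 = 2 · 3 · 5.
Divisors of 30: 1, 2, 3, 5, 6, 10, 15, 30.
Compute 8^d (mod 31) for the divisors d until we hit 1:
8^1 ≡ 8 (mod 31)
8^2 ≡ 2 (mod 31)
8^3 ≡ 16 (mod 31)
8^5 ≡ 1 (mod 31) ✓
Hence ord(8) = 5.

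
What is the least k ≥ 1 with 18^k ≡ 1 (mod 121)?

110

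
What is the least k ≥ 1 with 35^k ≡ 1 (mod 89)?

88

By Lagrange's theorem, ord_89(35) divides φ(89) = 89 − 1 = 88 = 2^3 · 11.
Divisors of 88: 1, 2, 4, 8, 11, 22, 44, 88.
Compute 35^d (mod 89) for the divisors d until we hit 1:
35^1 ≡ 35 (mod 89)
35^2 ≡ 68 (mod 89)
35^4 ≡ 85 (mod 89)
35^8 ≡ 16 (mod 89)
35^11 ≡ 77 (mod 89)
35^22 ≡ 55 (mod 89)
35^44 ≡ 88 (mod 89)
35^88 ≡ 1 (mod 89) ✓
The smallest such exponent is 88, so the order of 35 is 88.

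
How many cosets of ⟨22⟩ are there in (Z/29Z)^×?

2

The order of 22 must divide φ(29) = 29 − 1 = 28 = 2^2 · 7.
Divisors of 28: 1, 2, 4, 7, 14, 28.
Check 22^d mod 29 for each divisor in increasing order:
22^1 ≡ 22 (mod 29)
22^2 ≡ 20 (mod 29)
22^4 ≡ 23 (mod 29)
22^7 ≡ 28 (mod 29)
22^14 ≡ 1 (mod 29) ✓
Thus |⟨22⟩| = ord(22) = 14.
Index = |(Z/29Z)^×| / |⟨22⟩| = 28 / 14 = 2.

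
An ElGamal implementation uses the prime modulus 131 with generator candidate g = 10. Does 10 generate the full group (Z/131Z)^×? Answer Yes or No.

Yes

φ(131) = 131 − 1 = 130 = 2 · 5 · 13.
Test 10^(130/q) mod 131 for each prime factor q of 130:
10^65 ≡ 130 (mod 131)  [q = 2: ≢ 1 ✓]
10^26 ≡ 58 (mod 131)  [q = 5: ≢ 1 ✓]
10^10 ≡ 113 (mod 131)  [q = 13: ≢ 1 ✓]
All checks pass, so 10 has order 130 and is a primitive root modulo 131.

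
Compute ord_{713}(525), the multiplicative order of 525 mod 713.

110

Since 525 ∈ (Z/713Z)^×, its order divides φ(713) = φ(23·31) = (23−1)·(31−1) = 22·30 = 660 = 2^2 · 3 · 5 · 11.
Divisors of 660: 1, 2, 3, 4, 5, 6, 10, 11, 12, 15, 20, 22, 30, 33, 44, 55, 60, 66, 110, 132, 165, 220, 330, 660.
Test each divisor d:
525^1 ≡ 525
525^2 ≡ 407
525^3 ≡ 488
525^4 ≡ 233
525^5 ≡ 402
525^6 ≡ 2
525^10 ≡ 466
525^11 ≡ 91
525^12 ≡ 4
525^15 ≡ 526
525^20 ≡ 404
525^22 ≡ 438
525^30 ≡ 32
525^33 ≡ 643
525^44 ≡ 47
525^55 ≡ 712
525^60 ≡ 311
525^66 ≡ 622
525^110 ≡ 1
The smallest such exponent is 110, so the order of 525 is 110.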